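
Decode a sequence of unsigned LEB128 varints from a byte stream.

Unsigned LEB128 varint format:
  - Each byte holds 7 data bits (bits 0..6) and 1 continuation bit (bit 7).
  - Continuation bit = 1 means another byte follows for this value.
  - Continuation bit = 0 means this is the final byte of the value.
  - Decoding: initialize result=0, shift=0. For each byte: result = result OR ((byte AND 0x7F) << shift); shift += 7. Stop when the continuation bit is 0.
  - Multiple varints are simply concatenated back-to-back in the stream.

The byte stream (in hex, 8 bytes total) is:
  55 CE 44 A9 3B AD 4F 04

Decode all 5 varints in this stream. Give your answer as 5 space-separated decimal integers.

Answer: 85 8782 7593 10157 4

Derivation:
  byte[0]=0x55 cont=0 payload=0x55=85: acc |= 85<<0 -> acc=85 shift=7 [end]
Varint 1: bytes[0:1] = 55 -> value 85 (1 byte(s))
  byte[1]=0xCE cont=1 payload=0x4E=78: acc |= 78<<0 -> acc=78 shift=7
  byte[2]=0x44 cont=0 payload=0x44=68: acc |= 68<<7 -> acc=8782 shift=14 [end]
Varint 2: bytes[1:3] = CE 44 -> value 8782 (2 byte(s))
  byte[3]=0xA9 cont=1 payload=0x29=41: acc |= 41<<0 -> acc=41 shift=7
  byte[4]=0x3B cont=0 payload=0x3B=59: acc |= 59<<7 -> acc=7593 shift=14 [end]
Varint 3: bytes[3:5] = A9 3B -> value 7593 (2 byte(s))
  byte[5]=0xAD cont=1 payload=0x2D=45: acc |= 45<<0 -> acc=45 shift=7
  byte[6]=0x4F cont=0 payload=0x4F=79: acc |= 79<<7 -> acc=10157 shift=14 [end]
Varint 4: bytes[5:7] = AD 4F -> value 10157 (2 byte(s))
  byte[7]=0x04 cont=0 payload=0x04=4: acc |= 4<<0 -> acc=4 shift=7 [end]
Varint 5: bytes[7:8] = 04 -> value 4 (1 byte(s))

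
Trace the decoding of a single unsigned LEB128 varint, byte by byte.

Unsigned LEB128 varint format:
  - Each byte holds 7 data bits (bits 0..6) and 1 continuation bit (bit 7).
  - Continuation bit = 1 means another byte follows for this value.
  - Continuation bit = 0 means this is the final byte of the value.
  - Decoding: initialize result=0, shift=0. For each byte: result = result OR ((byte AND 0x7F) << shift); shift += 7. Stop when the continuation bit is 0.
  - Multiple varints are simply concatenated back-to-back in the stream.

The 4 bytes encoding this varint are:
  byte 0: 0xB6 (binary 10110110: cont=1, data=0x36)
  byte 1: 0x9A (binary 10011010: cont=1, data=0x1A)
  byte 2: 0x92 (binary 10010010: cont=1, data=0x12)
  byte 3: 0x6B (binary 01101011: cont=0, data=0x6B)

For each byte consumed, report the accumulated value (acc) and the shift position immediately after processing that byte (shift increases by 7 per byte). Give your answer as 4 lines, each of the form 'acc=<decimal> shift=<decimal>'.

byte 0=0xB6: payload=0x36=54, contrib = 54<<0 = 54; acc -> 54, shift -> 7
byte 1=0x9A: payload=0x1A=26, contrib = 26<<7 = 3328; acc -> 3382, shift -> 14
byte 2=0x92: payload=0x12=18, contrib = 18<<14 = 294912; acc -> 298294, shift -> 21
byte 3=0x6B: payload=0x6B=107, contrib = 107<<21 = 224395264; acc -> 224693558, shift -> 28

Answer: acc=54 shift=7
acc=3382 shift=14
acc=298294 shift=21
acc=224693558 shift=28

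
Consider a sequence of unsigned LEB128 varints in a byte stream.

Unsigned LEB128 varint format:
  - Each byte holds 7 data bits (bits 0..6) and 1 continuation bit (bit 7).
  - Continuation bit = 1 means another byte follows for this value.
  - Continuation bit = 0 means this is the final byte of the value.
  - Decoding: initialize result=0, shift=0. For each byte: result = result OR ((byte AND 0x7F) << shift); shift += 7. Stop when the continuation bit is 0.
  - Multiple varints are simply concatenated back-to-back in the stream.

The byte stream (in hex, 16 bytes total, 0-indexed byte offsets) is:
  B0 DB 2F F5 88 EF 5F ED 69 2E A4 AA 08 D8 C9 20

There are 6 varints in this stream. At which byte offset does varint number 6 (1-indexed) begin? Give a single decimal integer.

Answer: 13

Derivation:
  byte[0]=0xB0 cont=1 payload=0x30=48: acc |= 48<<0 -> acc=48 shift=7
  byte[1]=0xDB cont=1 payload=0x5B=91: acc |= 91<<7 -> acc=11696 shift=14
  byte[2]=0x2F cont=0 payload=0x2F=47: acc |= 47<<14 -> acc=781744 shift=21 [end]
Varint 1: bytes[0:3] = B0 DB 2F -> value 781744 (3 byte(s))
  byte[3]=0xF5 cont=1 payload=0x75=117: acc |= 117<<0 -> acc=117 shift=7
  byte[4]=0x88 cont=1 payload=0x08=8: acc |= 8<<7 -> acc=1141 shift=14
  byte[5]=0xEF cont=1 payload=0x6F=111: acc |= 111<<14 -> acc=1819765 shift=21
  byte[6]=0x5F cont=0 payload=0x5F=95: acc |= 95<<21 -> acc=201049205 shift=28 [end]
Varint 2: bytes[3:7] = F5 88 EF 5F -> value 201049205 (4 byte(s))
  byte[7]=0xED cont=1 payload=0x6D=109: acc |= 109<<0 -> acc=109 shift=7
  byte[8]=0x69 cont=0 payload=0x69=105: acc |= 105<<7 -> acc=13549 shift=14 [end]
Varint 3: bytes[7:9] = ED 69 -> value 13549 (2 byte(s))
  byte[9]=0x2E cont=0 payload=0x2E=46: acc |= 46<<0 -> acc=46 shift=7 [end]
Varint 4: bytes[9:10] = 2E -> value 46 (1 byte(s))
  byte[10]=0xA4 cont=1 payload=0x24=36: acc |= 36<<0 -> acc=36 shift=7
  byte[11]=0xAA cont=1 payload=0x2A=42: acc |= 42<<7 -> acc=5412 shift=14
  byte[12]=0x08 cont=0 payload=0x08=8: acc |= 8<<14 -> acc=136484 shift=21 [end]
Varint 5: bytes[10:13] = A4 AA 08 -> value 136484 (3 byte(s))
  byte[13]=0xD8 cont=1 payload=0x58=88: acc |= 88<<0 -> acc=88 shift=7
  byte[14]=0xC9 cont=1 payload=0x49=73: acc |= 73<<7 -> acc=9432 shift=14
  byte[15]=0x20 cont=0 payload=0x20=32: acc |= 32<<14 -> acc=533720 shift=21 [end]
Varint 6: bytes[13:16] = D8 C9 20 -> value 533720 (3 byte(s))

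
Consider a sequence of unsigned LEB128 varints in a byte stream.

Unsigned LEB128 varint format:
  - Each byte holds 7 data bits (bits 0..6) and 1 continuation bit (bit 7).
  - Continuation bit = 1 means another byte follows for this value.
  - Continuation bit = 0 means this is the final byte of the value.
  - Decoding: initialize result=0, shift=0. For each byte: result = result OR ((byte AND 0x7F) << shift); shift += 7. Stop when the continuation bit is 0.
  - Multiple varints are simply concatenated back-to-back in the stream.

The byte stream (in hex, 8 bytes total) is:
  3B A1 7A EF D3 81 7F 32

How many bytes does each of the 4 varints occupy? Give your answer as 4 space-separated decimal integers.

Answer: 1 2 4 1

Derivation:
  byte[0]=0x3B cont=0 payload=0x3B=59: acc |= 59<<0 -> acc=59 shift=7 [end]
Varint 1: bytes[0:1] = 3B -> value 59 (1 byte(s))
  byte[1]=0xA1 cont=1 payload=0x21=33: acc |= 33<<0 -> acc=33 shift=7
  byte[2]=0x7A cont=0 payload=0x7A=122: acc |= 122<<7 -> acc=15649 shift=14 [end]
Varint 2: bytes[1:3] = A1 7A -> value 15649 (2 byte(s))
  byte[3]=0xEF cont=1 payload=0x6F=111: acc |= 111<<0 -> acc=111 shift=7
  byte[4]=0xD3 cont=1 payload=0x53=83: acc |= 83<<7 -> acc=10735 shift=14
  byte[5]=0x81 cont=1 payload=0x01=1: acc |= 1<<14 -> acc=27119 shift=21
  byte[6]=0x7F cont=0 payload=0x7F=127: acc |= 127<<21 -> acc=266365423 shift=28 [end]
Varint 3: bytes[3:7] = EF D3 81 7F -> value 266365423 (4 byte(s))
  byte[7]=0x32 cont=0 payload=0x32=50: acc |= 50<<0 -> acc=50 shift=7 [end]
Varint 4: bytes[7:8] = 32 -> value 50 (1 byte(s))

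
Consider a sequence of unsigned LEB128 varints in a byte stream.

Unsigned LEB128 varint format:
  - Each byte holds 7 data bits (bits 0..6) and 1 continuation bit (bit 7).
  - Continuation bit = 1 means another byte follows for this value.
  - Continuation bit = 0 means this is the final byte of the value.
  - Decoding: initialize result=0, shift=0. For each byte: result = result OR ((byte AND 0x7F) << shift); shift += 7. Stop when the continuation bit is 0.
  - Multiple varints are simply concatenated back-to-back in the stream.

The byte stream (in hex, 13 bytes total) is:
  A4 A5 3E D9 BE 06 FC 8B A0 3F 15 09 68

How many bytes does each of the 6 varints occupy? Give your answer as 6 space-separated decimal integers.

  byte[0]=0xA4 cont=1 payload=0x24=36: acc |= 36<<0 -> acc=36 shift=7
  byte[1]=0xA5 cont=1 payload=0x25=37: acc |= 37<<7 -> acc=4772 shift=14
  byte[2]=0x3E cont=0 payload=0x3E=62: acc |= 62<<14 -> acc=1020580 shift=21 [end]
Varint 1: bytes[0:3] = A4 A5 3E -> value 1020580 (3 byte(s))
  byte[3]=0xD9 cont=1 payload=0x59=89: acc |= 89<<0 -> acc=89 shift=7
  byte[4]=0xBE cont=1 payload=0x3E=62: acc |= 62<<7 -> acc=8025 shift=14
  byte[5]=0x06 cont=0 payload=0x06=6: acc |= 6<<14 -> acc=106329 shift=21 [end]
Varint 2: bytes[3:6] = D9 BE 06 -> value 106329 (3 byte(s))
  byte[6]=0xFC cont=1 payload=0x7C=124: acc |= 124<<0 -> acc=124 shift=7
  byte[7]=0x8B cont=1 payload=0x0B=11: acc |= 11<<7 -> acc=1532 shift=14
  byte[8]=0xA0 cont=1 payload=0x20=32: acc |= 32<<14 -> acc=525820 shift=21
  byte[9]=0x3F cont=0 payload=0x3F=63: acc |= 63<<21 -> acc=132646396 shift=28 [end]
Varint 3: bytes[6:10] = FC 8B A0 3F -> value 132646396 (4 byte(s))
  byte[10]=0x15 cont=0 payload=0x15=21: acc |= 21<<0 -> acc=21 shift=7 [end]
Varint 4: bytes[10:11] = 15 -> value 21 (1 byte(s))
  byte[11]=0x09 cont=0 payload=0x09=9: acc |= 9<<0 -> acc=9 shift=7 [end]
Varint 5: bytes[11:12] = 09 -> value 9 (1 byte(s))
  byte[12]=0x68 cont=0 payload=0x68=104: acc |= 104<<0 -> acc=104 shift=7 [end]
Varint 6: bytes[12:13] = 68 -> value 104 (1 byte(s))

Answer: 3 3 4 1 1 1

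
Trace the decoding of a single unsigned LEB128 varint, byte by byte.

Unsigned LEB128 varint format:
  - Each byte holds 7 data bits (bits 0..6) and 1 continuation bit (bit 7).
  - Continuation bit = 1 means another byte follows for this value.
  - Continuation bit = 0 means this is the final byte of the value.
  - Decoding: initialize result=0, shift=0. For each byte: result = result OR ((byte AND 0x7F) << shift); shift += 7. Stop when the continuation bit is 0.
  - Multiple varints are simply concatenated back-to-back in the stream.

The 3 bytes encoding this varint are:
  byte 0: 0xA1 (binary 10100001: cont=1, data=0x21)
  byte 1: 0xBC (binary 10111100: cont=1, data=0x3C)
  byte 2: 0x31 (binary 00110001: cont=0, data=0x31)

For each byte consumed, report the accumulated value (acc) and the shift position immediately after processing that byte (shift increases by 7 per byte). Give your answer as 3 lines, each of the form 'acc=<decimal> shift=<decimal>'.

byte 0=0xA1: payload=0x21=33, contrib = 33<<0 = 33; acc -> 33, shift -> 7
byte 1=0xBC: payload=0x3C=60, contrib = 60<<7 = 7680; acc -> 7713, shift -> 14
byte 2=0x31: payload=0x31=49, contrib = 49<<14 = 802816; acc -> 810529, shift -> 21

Answer: acc=33 shift=7
acc=7713 shift=14
acc=810529 shift=21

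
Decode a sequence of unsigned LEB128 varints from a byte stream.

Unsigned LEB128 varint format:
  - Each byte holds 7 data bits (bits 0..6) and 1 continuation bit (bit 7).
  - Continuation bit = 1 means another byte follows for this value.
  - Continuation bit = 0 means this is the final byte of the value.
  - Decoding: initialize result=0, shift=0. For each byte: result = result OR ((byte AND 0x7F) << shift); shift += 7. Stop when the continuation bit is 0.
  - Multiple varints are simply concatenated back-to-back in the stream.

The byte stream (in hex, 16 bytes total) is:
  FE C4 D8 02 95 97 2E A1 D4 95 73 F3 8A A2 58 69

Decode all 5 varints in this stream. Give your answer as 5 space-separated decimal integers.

  byte[0]=0xFE cont=1 payload=0x7E=126: acc |= 126<<0 -> acc=126 shift=7
  byte[1]=0xC4 cont=1 payload=0x44=68: acc |= 68<<7 -> acc=8830 shift=14
  byte[2]=0xD8 cont=1 payload=0x58=88: acc |= 88<<14 -> acc=1450622 shift=21
  byte[3]=0x02 cont=0 payload=0x02=2: acc |= 2<<21 -> acc=5644926 shift=28 [end]
Varint 1: bytes[0:4] = FE C4 D8 02 -> value 5644926 (4 byte(s))
  byte[4]=0x95 cont=1 payload=0x15=21: acc |= 21<<0 -> acc=21 shift=7
  byte[5]=0x97 cont=1 payload=0x17=23: acc |= 23<<7 -> acc=2965 shift=14
  byte[6]=0x2E cont=0 payload=0x2E=46: acc |= 46<<14 -> acc=756629 shift=21 [end]
Varint 2: bytes[4:7] = 95 97 2E -> value 756629 (3 byte(s))
  byte[7]=0xA1 cont=1 payload=0x21=33: acc |= 33<<0 -> acc=33 shift=7
  byte[8]=0xD4 cont=1 payload=0x54=84: acc |= 84<<7 -> acc=10785 shift=14
  byte[9]=0x95 cont=1 payload=0x15=21: acc |= 21<<14 -> acc=354849 shift=21
  byte[10]=0x73 cont=0 payload=0x73=115: acc |= 115<<21 -> acc=241527329 shift=28 [end]
Varint 3: bytes[7:11] = A1 D4 95 73 -> value 241527329 (4 byte(s))
  byte[11]=0xF3 cont=1 payload=0x73=115: acc |= 115<<0 -> acc=115 shift=7
  byte[12]=0x8A cont=1 payload=0x0A=10: acc |= 10<<7 -> acc=1395 shift=14
  byte[13]=0xA2 cont=1 payload=0x22=34: acc |= 34<<14 -> acc=558451 shift=21
  byte[14]=0x58 cont=0 payload=0x58=88: acc |= 88<<21 -> acc=185107827 shift=28 [end]
Varint 4: bytes[11:15] = F3 8A A2 58 -> value 185107827 (4 byte(s))
  byte[15]=0x69 cont=0 payload=0x69=105: acc |= 105<<0 -> acc=105 shift=7 [end]
Varint 5: bytes[15:16] = 69 -> value 105 (1 byte(s))

Answer: 5644926 756629 241527329 185107827 105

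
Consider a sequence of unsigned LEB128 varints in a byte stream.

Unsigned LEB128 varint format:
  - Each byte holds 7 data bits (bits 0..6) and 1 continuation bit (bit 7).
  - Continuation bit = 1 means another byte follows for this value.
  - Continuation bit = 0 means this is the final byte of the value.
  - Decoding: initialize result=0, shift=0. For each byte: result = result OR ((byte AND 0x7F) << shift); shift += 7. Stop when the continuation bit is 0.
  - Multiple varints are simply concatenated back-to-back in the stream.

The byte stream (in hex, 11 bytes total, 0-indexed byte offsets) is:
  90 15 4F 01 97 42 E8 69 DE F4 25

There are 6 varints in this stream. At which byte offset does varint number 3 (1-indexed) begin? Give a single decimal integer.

Answer: 3

Derivation:
  byte[0]=0x90 cont=1 payload=0x10=16: acc |= 16<<0 -> acc=16 shift=7
  byte[1]=0x15 cont=0 payload=0x15=21: acc |= 21<<7 -> acc=2704 shift=14 [end]
Varint 1: bytes[0:2] = 90 15 -> value 2704 (2 byte(s))
  byte[2]=0x4F cont=0 payload=0x4F=79: acc |= 79<<0 -> acc=79 shift=7 [end]
Varint 2: bytes[2:3] = 4F -> value 79 (1 byte(s))
  byte[3]=0x01 cont=0 payload=0x01=1: acc |= 1<<0 -> acc=1 shift=7 [end]
Varint 3: bytes[3:4] = 01 -> value 1 (1 byte(s))
  byte[4]=0x97 cont=1 payload=0x17=23: acc |= 23<<0 -> acc=23 shift=7
  byte[5]=0x42 cont=0 payload=0x42=66: acc |= 66<<7 -> acc=8471 shift=14 [end]
Varint 4: bytes[4:6] = 97 42 -> value 8471 (2 byte(s))
  byte[6]=0xE8 cont=1 payload=0x68=104: acc |= 104<<0 -> acc=104 shift=7
  byte[7]=0x69 cont=0 payload=0x69=105: acc |= 105<<7 -> acc=13544 shift=14 [end]
Varint 5: bytes[6:8] = E8 69 -> value 13544 (2 byte(s))
  byte[8]=0xDE cont=1 payload=0x5E=94: acc |= 94<<0 -> acc=94 shift=7
  byte[9]=0xF4 cont=1 payload=0x74=116: acc |= 116<<7 -> acc=14942 shift=14
  byte[10]=0x25 cont=0 payload=0x25=37: acc |= 37<<14 -> acc=621150 shift=21 [end]
Varint 6: bytes[8:11] = DE F4 25 -> value 621150 (3 byte(s))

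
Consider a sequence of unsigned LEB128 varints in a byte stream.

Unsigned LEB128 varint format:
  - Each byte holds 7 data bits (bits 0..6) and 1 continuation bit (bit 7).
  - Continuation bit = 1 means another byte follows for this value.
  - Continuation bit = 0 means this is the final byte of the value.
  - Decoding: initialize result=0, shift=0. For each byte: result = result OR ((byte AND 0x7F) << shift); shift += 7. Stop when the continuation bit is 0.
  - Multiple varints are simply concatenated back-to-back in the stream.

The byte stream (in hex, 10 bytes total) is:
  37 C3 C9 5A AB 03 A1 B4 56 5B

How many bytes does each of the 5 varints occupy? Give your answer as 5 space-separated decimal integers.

  byte[0]=0x37 cont=0 payload=0x37=55: acc |= 55<<0 -> acc=55 shift=7 [end]
Varint 1: bytes[0:1] = 37 -> value 55 (1 byte(s))
  byte[1]=0xC3 cont=1 payload=0x43=67: acc |= 67<<0 -> acc=67 shift=7
  byte[2]=0xC9 cont=1 payload=0x49=73: acc |= 73<<7 -> acc=9411 shift=14
  byte[3]=0x5A cont=0 payload=0x5A=90: acc |= 90<<14 -> acc=1483971 shift=21 [end]
Varint 2: bytes[1:4] = C3 C9 5A -> value 1483971 (3 byte(s))
  byte[4]=0xAB cont=1 payload=0x2B=43: acc |= 43<<0 -> acc=43 shift=7
  byte[5]=0x03 cont=0 payload=0x03=3: acc |= 3<<7 -> acc=427 shift=14 [end]
Varint 3: bytes[4:6] = AB 03 -> value 427 (2 byte(s))
  byte[6]=0xA1 cont=1 payload=0x21=33: acc |= 33<<0 -> acc=33 shift=7
  byte[7]=0xB4 cont=1 payload=0x34=52: acc |= 52<<7 -> acc=6689 shift=14
  byte[8]=0x56 cont=0 payload=0x56=86: acc |= 86<<14 -> acc=1415713 shift=21 [end]
Varint 4: bytes[6:9] = A1 B4 56 -> value 1415713 (3 byte(s))
  byte[9]=0x5B cont=0 payload=0x5B=91: acc |= 91<<0 -> acc=91 shift=7 [end]
Varint 5: bytes[9:10] = 5B -> value 91 (1 byte(s))

Answer: 1 3 2 3 1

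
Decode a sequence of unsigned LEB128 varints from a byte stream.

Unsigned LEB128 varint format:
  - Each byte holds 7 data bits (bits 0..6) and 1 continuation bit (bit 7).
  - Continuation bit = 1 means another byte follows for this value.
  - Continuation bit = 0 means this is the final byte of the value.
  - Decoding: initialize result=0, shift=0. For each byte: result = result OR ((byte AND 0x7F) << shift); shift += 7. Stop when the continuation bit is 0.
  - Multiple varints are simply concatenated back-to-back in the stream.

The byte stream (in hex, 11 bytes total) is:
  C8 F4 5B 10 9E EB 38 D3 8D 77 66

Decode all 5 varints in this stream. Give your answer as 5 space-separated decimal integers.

Answer: 1505864 16 931230 1951443 102

Derivation:
  byte[0]=0xC8 cont=1 payload=0x48=72: acc |= 72<<0 -> acc=72 shift=7
  byte[1]=0xF4 cont=1 payload=0x74=116: acc |= 116<<7 -> acc=14920 shift=14
  byte[2]=0x5B cont=0 payload=0x5B=91: acc |= 91<<14 -> acc=1505864 shift=21 [end]
Varint 1: bytes[0:3] = C8 F4 5B -> value 1505864 (3 byte(s))
  byte[3]=0x10 cont=0 payload=0x10=16: acc |= 16<<0 -> acc=16 shift=7 [end]
Varint 2: bytes[3:4] = 10 -> value 16 (1 byte(s))
  byte[4]=0x9E cont=1 payload=0x1E=30: acc |= 30<<0 -> acc=30 shift=7
  byte[5]=0xEB cont=1 payload=0x6B=107: acc |= 107<<7 -> acc=13726 shift=14
  byte[6]=0x38 cont=0 payload=0x38=56: acc |= 56<<14 -> acc=931230 shift=21 [end]
Varint 3: bytes[4:7] = 9E EB 38 -> value 931230 (3 byte(s))
  byte[7]=0xD3 cont=1 payload=0x53=83: acc |= 83<<0 -> acc=83 shift=7
  byte[8]=0x8D cont=1 payload=0x0D=13: acc |= 13<<7 -> acc=1747 shift=14
  byte[9]=0x77 cont=0 payload=0x77=119: acc |= 119<<14 -> acc=1951443 shift=21 [end]
Varint 4: bytes[7:10] = D3 8D 77 -> value 1951443 (3 byte(s))
  byte[10]=0x66 cont=0 payload=0x66=102: acc |= 102<<0 -> acc=102 shift=7 [end]
Varint 5: bytes[10:11] = 66 -> value 102 (1 byte(s))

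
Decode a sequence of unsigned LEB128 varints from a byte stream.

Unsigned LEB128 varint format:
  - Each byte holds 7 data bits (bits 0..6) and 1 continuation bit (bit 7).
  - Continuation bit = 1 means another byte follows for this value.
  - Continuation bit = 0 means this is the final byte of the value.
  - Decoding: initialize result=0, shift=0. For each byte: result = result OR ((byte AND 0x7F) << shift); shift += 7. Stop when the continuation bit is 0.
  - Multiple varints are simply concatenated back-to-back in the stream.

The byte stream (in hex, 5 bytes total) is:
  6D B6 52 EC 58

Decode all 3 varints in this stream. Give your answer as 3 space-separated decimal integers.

Answer: 109 10550 11372

Derivation:
  byte[0]=0x6D cont=0 payload=0x6D=109: acc |= 109<<0 -> acc=109 shift=7 [end]
Varint 1: bytes[0:1] = 6D -> value 109 (1 byte(s))
  byte[1]=0xB6 cont=1 payload=0x36=54: acc |= 54<<0 -> acc=54 shift=7
  byte[2]=0x52 cont=0 payload=0x52=82: acc |= 82<<7 -> acc=10550 shift=14 [end]
Varint 2: bytes[1:3] = B6 52 -> value 10550 (2 byte(s))
  byte[3]=0xEC cont=1 payload=0x6C=108: acc |= 108<<0 -> acc=108 shift=7
  byte[4]=0x58 cont=0 payload=0x58=88: acc |= 88<<7 -> acc=11372 shift=14 [end]
Varint 3: bytes[3:5] = EC 58 -> value 11372 (2 byte(s))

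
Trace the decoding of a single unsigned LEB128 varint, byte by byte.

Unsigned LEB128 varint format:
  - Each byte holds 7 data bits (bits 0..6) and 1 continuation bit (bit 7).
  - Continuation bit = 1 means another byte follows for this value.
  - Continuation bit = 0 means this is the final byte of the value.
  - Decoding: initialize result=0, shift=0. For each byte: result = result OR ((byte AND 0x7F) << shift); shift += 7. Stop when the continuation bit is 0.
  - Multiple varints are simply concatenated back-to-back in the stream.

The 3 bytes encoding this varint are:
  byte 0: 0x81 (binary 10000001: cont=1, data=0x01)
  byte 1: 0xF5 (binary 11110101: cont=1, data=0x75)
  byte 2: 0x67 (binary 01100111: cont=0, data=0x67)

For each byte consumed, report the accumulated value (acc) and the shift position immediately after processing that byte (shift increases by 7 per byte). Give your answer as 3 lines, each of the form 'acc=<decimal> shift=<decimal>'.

byte 0=0x81: payload=0x01=1, contrib = 1<<0 = 1; acc -> 1, shift -> 7
byte 1=0xF5: payload=0x75=117, contrib = 117<<7 = 14976; acc -> 14977, shift -> 14
byte 2=0x67: payload=0x67=103, contrib = 103<<14 = 1687552; acc -> 1702529, shift -> 21

Answer: acc=1 shift=7
acc=14977 shift=14
acc=1702529 shift=21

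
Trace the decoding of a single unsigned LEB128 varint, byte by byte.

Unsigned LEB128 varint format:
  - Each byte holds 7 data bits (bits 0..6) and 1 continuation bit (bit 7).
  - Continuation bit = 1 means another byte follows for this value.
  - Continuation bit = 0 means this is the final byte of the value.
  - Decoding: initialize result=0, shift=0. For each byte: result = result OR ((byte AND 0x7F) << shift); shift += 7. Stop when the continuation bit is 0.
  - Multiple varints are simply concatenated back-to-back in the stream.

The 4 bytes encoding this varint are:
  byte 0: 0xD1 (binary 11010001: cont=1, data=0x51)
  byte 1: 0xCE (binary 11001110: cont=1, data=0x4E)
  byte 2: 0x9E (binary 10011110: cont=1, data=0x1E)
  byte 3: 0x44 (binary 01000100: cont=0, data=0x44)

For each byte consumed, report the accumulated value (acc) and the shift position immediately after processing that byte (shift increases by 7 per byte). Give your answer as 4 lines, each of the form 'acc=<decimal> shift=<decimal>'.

Answer: acc=81 shift=7
acc=10065 shift=14
acc=501585 shift=21
acc=143107921 shift=28

Derivation:
byte 0=0xD1: payload=0x51=81, contrib = 81<<0 = 81; acc -> 81, shift -> 7
byte 1=0xCE: payload=0x4E=78, contrib = 78<<7 = 9984; acc -> 10065, shift -> 14
byte 2=0x9E: payload=0x1E=30, contrib = 30<<14 = 491520; acc -> 501585, shift -> 21
byte 3=0x44: payload=0x44=68, contrib = 68<<21 = 142606336; acc -> 143107921, shift -> 28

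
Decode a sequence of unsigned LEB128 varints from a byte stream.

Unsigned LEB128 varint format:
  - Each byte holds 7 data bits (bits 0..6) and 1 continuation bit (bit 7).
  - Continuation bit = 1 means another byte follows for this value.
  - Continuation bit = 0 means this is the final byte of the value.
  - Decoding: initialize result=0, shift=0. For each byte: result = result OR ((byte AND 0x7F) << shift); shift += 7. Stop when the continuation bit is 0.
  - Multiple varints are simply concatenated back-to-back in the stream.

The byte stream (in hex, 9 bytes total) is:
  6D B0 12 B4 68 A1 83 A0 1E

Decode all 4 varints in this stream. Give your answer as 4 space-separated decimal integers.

Answer: 109 2352 13364 63439265

Derivation:
  byte[0]=0x6D cont=0 payload=0x6D=109: acc |= 109<<0 -> acc=109 shift=7 [end]
Varint 1: bytes[0:1] = 6D -> value 109 (1 byte(s))
  byte[1]=0xB0 cont=1 payload=0x30=48: acc |= 48<<0 -> acc=48 shift=7
  byte[2]=0x12 cont=0 payload=0x12=18: acc |= 18<<7 -> acc=2352 shift=14 [end]
Varint 2: bytes[1:3] = B0 12 -> value 2352 (2 byte(s))
  byte[3]=0xB4 cont=1 payload=0x34=52: acc |= 52<<0 -> acc=52 shift=7
  byte[4]=0x68 cont=0 payload=0x68=104: acc |= 104<<7 -> acc=13364 shift=14 [end]
Varint 3: bytes[3:5] = B4 68 -> value 13364 (2 byte(s))
  byte[5]=0xA1 cont=1 payload=0x21=33: acc |= 33<<0 -> acc=33 shift=7
  byte[6]=0x83 cont=1 payload=0x03=3: acc |= 3<<7 -> acc=417 shift=14
  byte[7]=0xA0 cont=1 payload=0x20=32: acc |= 32<<14 -> acc=524705 shift=21
  byte[8]=0x1E cont=0 payload=0x1E=30: acc |= 30<<21 -> acc=63439265 shift=28 [end]
Varint 4: bytes[5:9] = A1 83 A0 1E -> value 63439265 (4 byte(s))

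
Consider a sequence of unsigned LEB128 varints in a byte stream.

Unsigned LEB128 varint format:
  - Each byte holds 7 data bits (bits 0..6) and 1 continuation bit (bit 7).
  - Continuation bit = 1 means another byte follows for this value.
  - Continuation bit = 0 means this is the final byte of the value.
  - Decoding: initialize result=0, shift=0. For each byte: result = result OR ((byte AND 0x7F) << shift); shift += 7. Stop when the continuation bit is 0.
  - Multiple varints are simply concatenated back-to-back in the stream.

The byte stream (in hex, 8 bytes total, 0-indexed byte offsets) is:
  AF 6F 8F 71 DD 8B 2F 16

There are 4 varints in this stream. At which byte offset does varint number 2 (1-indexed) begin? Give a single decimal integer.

  byte[0]=0xAF cont=1 payload=0x2F=47: acc |= 47<<0 -> acc=47 shift=7
  byte[1]=0x6F cont=0 payload=0x6F=111: acc |= 111<<7 -> acc=14255 shift=14 [end]
Varint 1: bytes[0:2] = AF 6F -> value 14255 (2 byte(s))
  byte[2]=0x8F cont=1 payload=0x0F=15: acc |= 15<<0 -> acc=15 shift=7
  byte[3]=0x71 cont=0 payload=0x71=113: acc |= 113<<7 -> acc=14479 shift=14 [end]
Varint 2: bytes[2:4] = 8F 71 -> value 14479 (2 byte(s))
  byte[4]=0xDD cont=1 payload=0x5D=93: acc |= 93<<0 -> acc=93 shift=7
  byte[5]=0x8B cont=1 payload=0x0B=11: acc |= 11<<7 -> acc=1501 shift=14
  byte[6]=0x2F cont=0 payload=0x2F=47: acc |= 47<<14 -> acc=771549 shift=21 [end]
Varint 3: bytes[4:7] = DD 8B 2F -> value 771549 (3 byte(s))
  byte[7]=0x16 cont=0 payload=0x16=22: acc |= 22<<0 -> acc=22 shift=7 [end]
Varint 4: bytes[7:8] = 16 -> value 22 (1 byte(s))

Answer: 2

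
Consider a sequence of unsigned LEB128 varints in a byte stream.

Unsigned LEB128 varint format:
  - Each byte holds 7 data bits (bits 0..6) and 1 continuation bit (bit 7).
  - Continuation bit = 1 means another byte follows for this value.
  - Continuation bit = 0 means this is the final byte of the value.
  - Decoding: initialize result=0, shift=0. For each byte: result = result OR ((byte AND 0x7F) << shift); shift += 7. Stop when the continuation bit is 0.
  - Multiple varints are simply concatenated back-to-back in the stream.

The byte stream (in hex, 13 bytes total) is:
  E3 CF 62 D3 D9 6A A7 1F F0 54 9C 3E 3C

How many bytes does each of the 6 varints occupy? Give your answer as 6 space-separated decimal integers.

Answer: 3 3 2 2 2 1

Derivation:
  byte[0]=0xE3 cont=1 payload=0x63=99: acc |= 99<<0 -> acc=99 shift=7
  byte[1]=0xCF cont=1 payload=0x4F=79: acc |= 79<<7 -> acc=10211 shift=14
  byte[2]=0x62 cont=0 payload=0x62=98: acc |= 98<<14 -> acc=1615843 shift=21 [end]
Varint 1: bytes[0:3] = E3 CF 62 -> value 1615843 (3 byte(s))
  byte[3]=0xD3 cont=1 payload=0x53=83: acc |= 83<<0 -> acc=83 shift=7
  byte[4]=0xD9 cont=1 payload=0x59=89: acc |= 89<<7 -> acc=11475 shift=14
  byte[5]=0x6A cont=0 payload=0x6A=106: acc |= 106<<14 -> acc=1748179 shift=21 [end]
Varint 2: bytes[3:6] = D3 D9 6A -> value 1748179 (3 byte(s))
  byte[6]=0xA7 cont=1 payload=0x27=39: acc |= 39<<0 -> acc=39 shift=7
  byte[7]=0x1F cont=0 payload=0x1F=31: acc |= 31<<7 -> acc=4007 shift=14 [end]
Varint 3: bytes[6:8] = A7 1F -> value 4007 (2 byte(s))
  byte[8]=0xF0 cont=1 payload=0x70=112: acc |= 112<<0 -> acc=112 shift=7
  byte[9]=0x54 cont=0 payload=0x54=84: acc |= 84<<7 -> acc=10864 shift=14 [end]
Varint 4: bytes[8:10] = F0 54 -> value 10864 (2 byte(s))
  byte[10]=0x9C cont=1 payload=0x1C=28: acc |= 28<<0 -> acc=28 shift=7
  byte[11]=0x3E cont=0 payload=0x3E=62: acc |= 62<<7 -> acc=7964 shift=14 [end]
Varint 5: bytes[10:12] = 9C 3E -> value 7964 (2 byte(s))
  byte[12]=0x3C cont=0 payload=0x3C=60: acc |= 60<<0 -> acc=60 shift=7 [end]
Varint 6: bytes[12:13] = 3C -> value 60 (1 byte(s))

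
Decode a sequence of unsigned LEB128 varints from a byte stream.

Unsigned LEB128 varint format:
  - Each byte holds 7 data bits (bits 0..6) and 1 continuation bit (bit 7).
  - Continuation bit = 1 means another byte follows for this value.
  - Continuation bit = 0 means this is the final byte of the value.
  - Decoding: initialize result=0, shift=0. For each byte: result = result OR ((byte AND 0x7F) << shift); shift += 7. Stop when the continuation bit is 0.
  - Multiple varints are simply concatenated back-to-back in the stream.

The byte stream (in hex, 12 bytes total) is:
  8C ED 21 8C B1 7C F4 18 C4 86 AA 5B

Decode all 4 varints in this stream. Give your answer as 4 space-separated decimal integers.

  byte[0]=0x8C cont=1 payload=0x0C=12: acc |= 12<<0 -> acc=12 shift=7
  byte[1]=0xED cont=1 payload=0x6D=109: acc |= 109<<7 -> acc=13964 shift=14
  byte[2]=0x21 cont=0 payload=0x21=33: acc |= 33<<14 -> acc=554636 shift=21 [end]
Varint 1: bytes[0:3] = 8C ED 21 -> value 554636 (3 byte(s))
  byte[3]=0x8C cont=1 payload=0x0C=12: acc |= 12<<0 -> acc=12 shift=7
  byte[4]=0xB1 cont=1 payload=0x31=49: acc |= 49<<7 -> acc=6284 shift=14
  byte[5]=0x7C cont=0 payload=0x7C=124: acc |= 124<<14 -> acc=2037900 shift=21 [end]
Varint 2: bytes[3:6] = 8C B1 7C -> value 2037900 (3 byte(s))
  byte[6]=0xF4 cont=1 payload=0x74=116: acc |= 116<<0 -> acc=116 shift=7
  byte[7]=0x18 cont=0 payload=0x18=24: acc |= 24<<7 -> acc=3188 shift=14 [end]
Varint 3: bytes[6:8] = F4 18 -> value 3188 (2 byte(s))
  byte[8]=0xC4 cont=1 payload=0x44=68: acc |= 68<<0 -> acc=68 shift=7
  byte[9]=0x86 cont=1 payload=0x06=6: acc |= 6<<7 -> acc=836 shift=14
  byte[10]=0xAA cont=1 payload=0x2A=42: acc |= 42<<14 -> acc=688964 shift=21
  byte[11]=0x5B cont=0 payload=0x5B=91: acc |= 91<<21 -> acc=191529796 shift=28 [end]
Varint 4: bytes[8:12] = C4 86 AA 5B -> value 191529796 (4 byte(s))

Answer: 554636 2037900 3188 191529796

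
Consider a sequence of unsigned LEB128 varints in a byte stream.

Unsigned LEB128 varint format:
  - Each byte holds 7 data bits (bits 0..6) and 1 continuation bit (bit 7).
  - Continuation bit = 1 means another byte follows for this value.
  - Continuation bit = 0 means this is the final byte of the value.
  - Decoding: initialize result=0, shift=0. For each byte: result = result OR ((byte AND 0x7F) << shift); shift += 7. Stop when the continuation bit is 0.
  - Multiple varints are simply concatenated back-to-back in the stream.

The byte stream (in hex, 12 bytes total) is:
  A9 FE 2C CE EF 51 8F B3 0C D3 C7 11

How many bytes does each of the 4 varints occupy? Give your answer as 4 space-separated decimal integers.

Answer: 3 3 3 3

Derivation:
  byte[0]=0xA9 cont=1 payload=0x29=41: acc |= 41<<0 -> acc=41 shift=7
  byte[1]=0xFE cont=1 payload=0x7E=126: acc |= 126<<7 -> acc=16169 shift=14
  byte[2]=0x2C cont=0 payload=0x2C=44: acc |= 44<<14 -> acc=737065 shift=21 [end]
Varint 1: bytes[0:3] = A9 FE 2C -> value 737065 (3 byte(s))
  byte[3]=0xCE cont=1 payload=0x4E=78: acc |= 78<<0 -> acc=78 shift=7
  byte[4]=0xEF cont=1 payload=0x6F=111: acc |= 111<<7 -> acc=14286 shift=14
  byte[5]=0x51 cont=0 payload=0x51=81: acc |= 81<<14 -> acc=1341390 shift=21 [end]
Varint 2: bytes[3:6] = CE EF 51 -> value 1341390 (3 byte(s))
  byte[6]=0x8F cont=1 payload=0x0F=15: acc |= 15<<0 -> acc=15 shift=7
  byte[7]=0xB3 cont=1 payload=0x33=51: acc |= 51<<7 -> acc=6543 shift=14
  byte[8]=0x0C cont=0 payload=0x0C=12: acc |= 12<<14 -> acc=203151 shift=21 [end]
Varint 3: bytes[6:9] = 8F B3 0C -> value 203151 (3 byte(s))
  byte[9]=0xD3 cont=1 payload=0x53=83: acc |= 83<<0 -> acc=83 shift=7
  byte[10]=0xC7 cont=1 payload=0x47=71: acc |= 71<<7 -> acc=9171 shift=14
  byte[11]=0x11 cont=0 payload=0x11=17: acc |= 17<<14 -> acc=287699 shift=21 [end]
Varint 4: bytes[9:12] = D3 C7 11 -> value 287699 (3 byte(s))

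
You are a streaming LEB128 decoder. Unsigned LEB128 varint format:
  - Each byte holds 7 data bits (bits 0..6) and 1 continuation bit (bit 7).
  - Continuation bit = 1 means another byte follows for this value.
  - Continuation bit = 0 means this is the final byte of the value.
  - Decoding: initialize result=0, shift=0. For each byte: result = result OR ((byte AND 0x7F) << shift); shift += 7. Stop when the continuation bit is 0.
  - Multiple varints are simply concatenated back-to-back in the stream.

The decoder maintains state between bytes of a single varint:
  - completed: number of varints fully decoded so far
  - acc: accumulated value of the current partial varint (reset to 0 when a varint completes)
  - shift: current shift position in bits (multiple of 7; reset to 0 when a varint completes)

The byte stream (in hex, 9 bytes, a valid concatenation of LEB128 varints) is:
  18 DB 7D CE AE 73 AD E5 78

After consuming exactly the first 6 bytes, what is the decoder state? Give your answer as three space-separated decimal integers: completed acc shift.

byte[0]=0x18 cont=0 payload=0x18: varint #1 complete (value=24); reset -> completed=1 acc=0 shift=0
byte[1]=0xDB cont=1 payload=0x5B: acc |= 91<<0 -> completed=1 acc=91 shift=7
byte[2]=0x7D cont=0 payload=0x7D: varint #2 complete (value=16091); reset -> completed=2 acc=0 shift=0
byte[3]=0xCE cont=1 payload=0x4E: acc |= 78<<0 -> completed=2 acc=78 shift=7
byte[4]=0xAE cont=1 payload=0x2E: acc |= 46<<7 -> completed=2 acc=5966 shift=14
byte[5]=0x73 cont=0 payload=0x73: varint #3 complete (value=1890126); reset -> completed=3 acc=0 shift=0

Answer: 3 0 0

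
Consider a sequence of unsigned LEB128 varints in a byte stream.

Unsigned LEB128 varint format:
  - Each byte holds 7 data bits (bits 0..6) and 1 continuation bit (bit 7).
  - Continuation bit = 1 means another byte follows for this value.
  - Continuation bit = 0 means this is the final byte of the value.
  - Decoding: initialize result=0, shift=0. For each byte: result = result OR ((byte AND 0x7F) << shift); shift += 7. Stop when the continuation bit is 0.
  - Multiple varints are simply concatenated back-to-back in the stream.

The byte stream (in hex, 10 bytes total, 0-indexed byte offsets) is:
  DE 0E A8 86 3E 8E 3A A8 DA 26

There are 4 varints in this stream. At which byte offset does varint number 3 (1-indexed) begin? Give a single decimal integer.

Answer: 5

Derivation:
  byte[0]=0xDE cont=1 payload=0x5E=94: acc |= 94<<0 -> acc=94 shift=7
  byte[1]=0x0E cont=0 payload=0x0E=14: acc |= 14<<7 -> acc=1886 shift=14 [end]
Varint 1: bytes[0:2] = DE 0E -> value 1886 (2 byte(s))
  byte[2]=0xA8 cont=1 payload=0x28=40: acc |= 40<<0 -> acc=40 shift=7
  byte[3]=0x86 cont=1 payload=0x06=6: acc |= 6<<7 -> acc=808 shift=14
  byte[4]=0x3E cont=0 payload=0x3E=62: acc |= 62<<14 -> acc=1016616 shift=21 [end]
Varint 2: bytes[2:5] = A8 86 3E -> value 1016616 (3 byte(s))
  byte[5]=0x8E cont=1 payload=0x0E=14: acc |= 14<<0 -> acc=14 shift=7
  byte[6]=0x3A cont=0 payload=0x3A=58: acc |= 58<<7 -> acc=7438 shift=14 [end]
Varint 3: bytes[5:7] = 8E 3A -> value 7438 (2 byte(s))
  byte[7]=0xA8 cont=1 payload=0x28=40: acc |= 40<<0 -> acc=40 shift=7
  byte[8]=0xDA cont=1 payload=0x5A=90: acc |= 90<<7 -> acc=11560 shift=14
  byte[9]=0x26 cont=0 payload=0x26=38: acc |= 38<<14 -> acc=634152 shift=21 [end]
Varint 4: bytes[7:10] = A8 DA 26 -> value 634152 (3 byte(s))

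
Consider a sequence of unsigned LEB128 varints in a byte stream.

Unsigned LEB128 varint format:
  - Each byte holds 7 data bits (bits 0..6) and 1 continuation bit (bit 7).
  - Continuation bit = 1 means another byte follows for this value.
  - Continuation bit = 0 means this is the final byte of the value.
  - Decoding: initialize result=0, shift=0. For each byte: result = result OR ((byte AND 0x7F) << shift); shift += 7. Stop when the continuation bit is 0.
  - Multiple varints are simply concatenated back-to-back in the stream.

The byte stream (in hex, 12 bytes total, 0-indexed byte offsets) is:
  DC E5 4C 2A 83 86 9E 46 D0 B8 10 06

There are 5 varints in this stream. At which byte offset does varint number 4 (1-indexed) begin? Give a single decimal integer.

  byte[0]=0xDC cont=1 payload=0x5C=92: acc |= 92<<0 -> acc=92 shift=7
  byte[1]=0xE5 cont=1 payload=0x65=101: acc |= 101<<7 -> acc=13020 shift=14
  byte[2]=0x4C cont=0 payload=0x4C=76: acc |= 76<<14 -> acc=1258204 shift=21 [end]
Varint 1: bytes[0:3] = DC E5 4C -> value 1258204 (3 byte(s))
  byte[3]=0x2A cont=0 payload=0x2A=42: acc |= 42<<0 -> acc=42 shift=7 [end]
Varint 2: bytes[3:4] = 2A -> value 42 (1 byte(s))
  byte[4]=0x83 cont=1 payload=0x03=3: acc |= 3<<0 -> acc=3 shift=7
  byte[5]=0x86 cont=1 payload=0x06=6: acc |= 6<<7 -> acc=771 shift=14
  byte[6]=0x9E cont=1 payload=0x1E=30: acc |= 30<<14 -> acc=492291 shift=21
  byte[7]=0x46 cont=0 payload=0x46=70: acc |= 70<<21 -> acc=147292931 shift=28 [end]
Varint 3: bytes[4:8] = 83 86 9E 46 -> value 147292931 (4 byte(s))
  byte[8]=0xD0 cont=1 payload=0x50=80: acc |= 80<<0 -> acc=80 shift=7
  byte[9]=0xB8 cont=1 payload=0x38=56: acc |= 56<<7 -> acc=7248 shift=14
  byte[10]=0x10 cont=0 payload=0x10=16: acc |= 16<<14 -> acc=269392 shift=21 [end]
Varint 4: bytes[8:11] = D0 B8 10 -> value 269392 (3 byte(s))
  byte[11]=0x06 cont=0 payload=0x06=6: acc |= 6<<0 -> acc=6 shift=7 [end]
Varint 5: bytes[11:12] = 06 -> value 6 (1 byte(s))

Answer: 8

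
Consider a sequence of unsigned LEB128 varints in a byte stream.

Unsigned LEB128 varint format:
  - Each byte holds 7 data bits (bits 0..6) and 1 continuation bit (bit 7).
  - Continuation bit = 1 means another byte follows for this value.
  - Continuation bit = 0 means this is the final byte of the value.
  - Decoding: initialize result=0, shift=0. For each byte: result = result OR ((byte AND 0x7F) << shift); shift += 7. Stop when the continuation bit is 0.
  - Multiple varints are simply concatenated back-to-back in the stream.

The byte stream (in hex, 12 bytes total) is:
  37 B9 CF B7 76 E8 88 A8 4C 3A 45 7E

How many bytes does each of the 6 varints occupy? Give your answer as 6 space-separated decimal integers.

Answer: 1 4 4 1 1 1

Derivation:
  byte[0]=0x37 cont=0 payload=0x37=55: acc |= 55<<0 -> acc=55 shift=7 [end]
Varint 1: bytes[0:1] = 37 -> value 55 (1 byte(s))
  byte[1]=0xB9 cont=1 payload=0x39=57: acc |= 57<<0 -> acc=57 shift=7
  byte[2]=0xCF cont=1 payload=0x4F=79: acc |= 79<<7 -> acc=10169 shift=14
  byte[3]=0xB7 cont=1 payload=0x37=55: acc |= 55<<14 -> acc=911289 shift=21
  byte[4]=0x76 cont=0 payload=0x76=118: acc |= 118<<21 -> acc=248375225 shift=28 [end]
Varint 2: bytes[1:5] = B9 CF B7 76 -> value 248375225 (4 byte(s))
  byte[5]=0xE8 cont=1 payload=0x68=104: acc |= 104<<0 -> acc=104 shift=7
  byte[6]=0x88 cont=1 payload=0x08=8: acc |= 8<<7 -> acc=1128 shift=14
  byte[7]=0xA8 cont=1 payload=0x28=40: acc |= 40<<14 -> acc=656488 shift=21
  byte[8]=0x4C cont=0 payload=0x4C=76: acc |= 76<<21 -> acc=160040040 shift=28 [end]
Varint 3: bytes[5:9] = E8 88 A8 4C -> value 160040040 (4 byte(s))
  byte[9]=0x3A cont=0 payload=0x3A=58: acc |= 58<<0 -> acc=58 shift=7 [end]
Varint 4: bytes[9:10] = 3A -> value 58 (1 byte(s))
  byte[10]=0x45 cont=0 payload=0x45=69: acc |= 69<<0 -> acc=69 shift=7 [end]
Varint 5: bytes[10:11] = 45 -> value 69 (1 byte(s))
  byte[11]=0x7E cont=0 payload=0x7E=126: acc |= 126<<0 -> acc=126 shift=7 [end]
Varint 6: bytes[11:12] = 7E -> value 126 (1 byte(s))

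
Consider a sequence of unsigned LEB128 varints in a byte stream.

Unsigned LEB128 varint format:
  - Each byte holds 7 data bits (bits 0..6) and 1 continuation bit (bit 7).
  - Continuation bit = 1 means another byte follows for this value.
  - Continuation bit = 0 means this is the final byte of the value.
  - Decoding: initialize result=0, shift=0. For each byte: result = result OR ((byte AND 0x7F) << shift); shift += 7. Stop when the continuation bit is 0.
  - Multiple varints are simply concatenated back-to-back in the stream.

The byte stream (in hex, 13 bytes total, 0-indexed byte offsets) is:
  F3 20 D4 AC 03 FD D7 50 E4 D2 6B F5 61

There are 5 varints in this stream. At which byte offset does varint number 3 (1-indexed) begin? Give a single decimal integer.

Answer: 5

Derivation:
  byte[0]=0xF3 cont=1 payload=0x73=115: acc |= 115<<0 -> acc=115 shift=7
  byte[1]=0x20 cont=0 payload=0x20=32: acc |= 32<<7 -> acc=4211 shift=14 [end]
Varint 1: bytes[0:2] = F3 20 -> value 4211 (2 byte(s))
  byte[2]=0xD4 cont=1 payload=0x54=84: acc |= 84<<0 -> acc=84 shift=7
  byte[3]=0xAC cont=1 payload=0x2C=44: acc |= 44<<7 -> acc=5716 shift=14
  byte[4]=0x03 cont=0 payload=0x03=3: acc |= 3<<14 -> acc=54868 shift=21 [end]
Varint 2: bytes[2:5] = D4 AC 03 -> value 54868 (3 byte(s))
  byte[5]=0xFD cont=1 payload=0x7D=125: acc |= 125<<0 -> acc=125 shift=7
  byte[6]=0xD7 cont=1 payload=0x57=87: acc |= 87<<7 -> acc=11261 shift=14
  byte[7]=0x50 cont=0 payload=0x50=80: acc |= 80<<14 -> acc=1321981 shift=21 [end]
Varint 3: bytes[5:8] = FD D7 50 -> value 1321981 (3 byte(s))
  byte[8]=0xE4 cont=1 payload=0x64=100: acc |= 100<<0 -> acc=100 shift=7
  byte[9]=0xD2 cont=1 payload=0x52=82: acc |= 82<<7 -> acc=10596 shift=14
  byte[10]=0x6B cont=0 payload=0x6B=107: acc |= 107<<14 -> acc=1763684 shift=21 [end]
Varint 4: bytes[8:11] = E4 D2 6B -> value 1763684 (3 byte(s))
  byte[11]=0xF5 cont=1 payload=0x75=117: acc |= 117<<0 -> acc=117 shift=7
  byte[12]=0x61 cont=0 payload=0x61=97: acc |= 97<<7 -> acc=12533 shift=14 [end]
Varint 5: bytes[11:13] = F5 61 -> value 12533 (2 byte(s))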